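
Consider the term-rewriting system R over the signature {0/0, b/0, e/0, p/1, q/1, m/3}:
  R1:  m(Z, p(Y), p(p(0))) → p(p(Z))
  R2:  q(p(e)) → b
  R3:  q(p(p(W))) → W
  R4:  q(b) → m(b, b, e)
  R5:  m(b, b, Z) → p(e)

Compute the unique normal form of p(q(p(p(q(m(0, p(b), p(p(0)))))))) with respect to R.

1. p(q(p(p(q(m(0, p(b), p(p(0))))))))  →  p(q(m(0, p(b), p(p(0)))))   [R3 at 1]
2. p(q(m(0, p(b), p(p(0)))))  →  p(q(p(p(0))))   [R1 at 1.1]
3. p(q(p(p(0))))  →  p(0)   [R3 at 1]

p(0)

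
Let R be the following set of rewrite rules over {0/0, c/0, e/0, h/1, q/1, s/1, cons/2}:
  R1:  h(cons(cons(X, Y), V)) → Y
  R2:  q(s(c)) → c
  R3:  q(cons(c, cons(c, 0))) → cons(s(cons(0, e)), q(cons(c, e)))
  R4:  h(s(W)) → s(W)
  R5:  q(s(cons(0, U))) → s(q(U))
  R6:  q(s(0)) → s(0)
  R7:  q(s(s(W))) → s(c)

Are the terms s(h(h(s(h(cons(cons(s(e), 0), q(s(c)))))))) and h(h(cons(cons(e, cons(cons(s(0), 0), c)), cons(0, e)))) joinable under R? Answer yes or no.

no — NF(t₁) = s(s(0)), NF(t₂) = 0

Reduce t₁ = s(h(h(s(h(cons(cons(s(e), 0), q(s(c)))))))):
1. s(h(h(s(h(cons(cons(s(e), 0), q(s(c))))))))  →  s(h(s(h(cons(cons(s(e), 0), q(s(c)))))))   [R4 at 1.1]
2. s(h(s(h(cons(cons(s(e), 0), q(s(c)))))))  →  s(s(h(cons(cons(s(e), 0), q(s(c))))))   [R4 at 1]
3. s(s(h(cons(cons(s(e), 0), q(s(c))))))  →  s(s(0))   [R1 at 1.1]

Reduce t₂ = h(h(cons(cons(e, cons(cons(s(0), 0), c)), cons(0, e)))):
1. h(h(cons(cons(e, cons(cons(s(0), 0), c)), cons(0, e))))  →  h(cons(cons(s(0), 0), c))   [R1 at 1]
2. h(cons(cons(s(0), 0), c))  →  0   [R1 at ε]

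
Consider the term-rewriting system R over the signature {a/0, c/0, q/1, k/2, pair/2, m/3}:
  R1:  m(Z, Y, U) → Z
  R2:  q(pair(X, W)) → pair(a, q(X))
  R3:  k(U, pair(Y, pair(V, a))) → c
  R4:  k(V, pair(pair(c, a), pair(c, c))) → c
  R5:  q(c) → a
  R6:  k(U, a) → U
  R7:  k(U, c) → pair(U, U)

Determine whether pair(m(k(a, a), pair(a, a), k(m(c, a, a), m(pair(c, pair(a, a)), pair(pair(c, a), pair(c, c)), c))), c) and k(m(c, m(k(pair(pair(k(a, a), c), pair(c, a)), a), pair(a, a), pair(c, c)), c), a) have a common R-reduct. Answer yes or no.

no — NF(t₁) = pair(a, c), NF(t₂) = c

Reduce t₁ = pair(m(k(a, a), pair(a, a), k(m(c, a, a), m(pair(c, pair(a, a)), pair(pair(c, a), pair(c, c)), c))), c):
1. pair(m(k(a, a), pair(a, a), k(m(c, a, a), m(pair(c, pair(a, a)), pair(pair(c, a), pair(c, c)), c))), c)  →  pair(k(a, a), c)   [R1 at 1]
2. pair(k(a, a), c)  →  pair(a, c)   [R6 at 1]

Reduce t₂ = k(m(c, m(k(pair(pair(k(a, a), c), pair(c, a)), a), pair(a, a), pair(c, c)), c), a):
1. k(m(c, m(k(pair(pair(k(a, a), c), pair(c, a)), a), pair(a, a), pair(c, c)), c), a)  →  m(c, m(k(pair(pair(k(a, a), c), pair(c, a)), a), pair(a, a), pair(c, c)), c)   [R6 at ε]
2. m(c, m(k(pair(pair(k(a, a), c), pair(c, a)), a), pair(a, a), pair(c, c)), c)  →  c   [R1 at ε]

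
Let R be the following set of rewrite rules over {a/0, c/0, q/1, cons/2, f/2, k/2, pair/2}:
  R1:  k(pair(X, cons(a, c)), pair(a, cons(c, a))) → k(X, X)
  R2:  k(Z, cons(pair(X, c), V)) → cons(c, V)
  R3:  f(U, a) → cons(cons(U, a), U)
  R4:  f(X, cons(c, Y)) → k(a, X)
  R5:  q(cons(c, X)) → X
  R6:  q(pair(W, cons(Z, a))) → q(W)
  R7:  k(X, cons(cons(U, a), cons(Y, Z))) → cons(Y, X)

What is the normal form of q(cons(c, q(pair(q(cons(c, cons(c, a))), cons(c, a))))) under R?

1. q(cons(c, q(pair(q(cons(c, cons(c, a))), cons(c, a)))))  →  q(pair(q(cons(c, cons(c, a))), cons(c, a)))   [R5 at ε]
2. q(pair(q(cons(c, cons(c, a))), cons(c, a)))  →  q(q(cons(c, cons(c, a))))   [R6 at ε]
3. q(q(cons(c, cons(c, a))))  →  q(cons(c, a))   [R5 at 1]
4. q(cons(c, a))  →  a   [R5 at ε]

a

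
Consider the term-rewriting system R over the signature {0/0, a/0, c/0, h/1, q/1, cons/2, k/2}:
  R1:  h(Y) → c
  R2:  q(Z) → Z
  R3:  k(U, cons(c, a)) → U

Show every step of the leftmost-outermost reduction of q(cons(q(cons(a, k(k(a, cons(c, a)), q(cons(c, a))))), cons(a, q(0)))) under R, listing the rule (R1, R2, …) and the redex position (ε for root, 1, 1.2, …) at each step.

1. q(cons(q(cons(a, k(k(a, cons(c, a)), q(cons(c, a))))), cons(a, q(0))))  →  cons(q(cons(a, k(k(a, cons(c, a)), q(cons(c, a))))), cons(a, q(0)))   [R2 at ε]
2. cons(q(cons(a, k(k(a, cons(c, a)), q(cons(c, a))))), cons(a, q(0)))  →  cons(cons(a, k(k(a, cons(c, a)), q(cons(c, a)))), cons(a, q(0)))   [R2 at 1]
3. cons(cons(a, k(k(a, cons(c, a)), q(cons(c, a)))), cons(a, q(0)))  →  cons(cons(a, k(a, q(cons(c, a)))), cons(a, q(0)))   [R3 at 1.2.1]
4. cons(cons(a, k(a, q(cons(c, a)))), cons(a, q(0)))  →  cons(cons(a, k(a, cons(c, a))), cons(a, q(0)))   [R2 at 1.2.2]
5. cons(cons(a, k(a, cons(c, a))), cons(a, q(0)))  →  cons(cons(a, a), cons(a, q(0)))   [R3 at 1.2]
6. cons(cons(a, a), cons(a, q(0)))  →  cons(cons(a, a), cons(a, 0))   [R2 at 2.2]

cons(cons(a, a), cons(a, 0))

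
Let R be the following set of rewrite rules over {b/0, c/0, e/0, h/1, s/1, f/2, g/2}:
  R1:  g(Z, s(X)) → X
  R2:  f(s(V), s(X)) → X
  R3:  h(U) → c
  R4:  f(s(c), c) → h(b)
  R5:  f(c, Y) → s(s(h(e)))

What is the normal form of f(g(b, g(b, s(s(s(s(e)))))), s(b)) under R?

b

1. f(g(b, g(b, s(s(s(s(e)))))), s(b))  →  f(g(b, s(s(s(e)))), s(b))   [R1 at 1.2]
2. f(g(b, s(s(s(e)))), s(b))  →  f(s(s(e)), s(b))   [R1 at 1]
3. f(s(s(e)), s(b))  →  b   [R2 at ε]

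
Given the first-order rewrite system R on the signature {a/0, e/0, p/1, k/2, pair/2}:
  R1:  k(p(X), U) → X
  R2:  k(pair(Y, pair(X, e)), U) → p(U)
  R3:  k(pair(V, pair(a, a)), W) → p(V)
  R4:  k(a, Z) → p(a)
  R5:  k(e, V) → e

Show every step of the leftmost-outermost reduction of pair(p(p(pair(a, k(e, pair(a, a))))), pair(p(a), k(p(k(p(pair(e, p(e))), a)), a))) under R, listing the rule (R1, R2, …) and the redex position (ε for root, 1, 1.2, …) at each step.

1. pair(p(p(pair(a, k(e, pair(a, a))))), pair(p(a), k(p(k(p(pair(e, p(e))), a)), a)))  →  pair(p(p(pair(a, e))), pair(p(a), k(p(k(p(pair(e, p(e))), a)), a)))   [R5 at 1.1.1.2]
2. pair(p(p(pair(a, e))), pair(p(a), k(p(k(p(pair(e, p(e))), a)), a)))  →  pair(p(p(pair(a, e))), pair(p(a), k(p(pair(e, p(e))), a)))   [R1 at 2.2]
3. pair(p(p(pair(a, e))), pair(p(a), k(p(pair(e, p(e))), a)))  →  pair(p(p(pair(a, e))), pair(p(a), pair(e, p(e))))   [R1 at 2.2]

pair(p(p(pair(a, e))), pair(p(a), pair(e, p(e))))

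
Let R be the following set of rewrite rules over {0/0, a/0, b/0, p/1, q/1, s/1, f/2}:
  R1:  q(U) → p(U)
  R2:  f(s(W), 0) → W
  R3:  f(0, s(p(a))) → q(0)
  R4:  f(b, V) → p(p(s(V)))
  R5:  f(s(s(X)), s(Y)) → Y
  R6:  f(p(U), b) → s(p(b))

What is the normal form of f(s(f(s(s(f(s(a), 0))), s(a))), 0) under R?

1. f(s(f(s(s(f(s(a), 0))), s(a))), 0)  →  f(s(s(f(s(a), 0))), s(a))   [R2 at ε]
2. f(s(s(f(s(a), 0))), s(a))  →  a   [R5 at ε]

a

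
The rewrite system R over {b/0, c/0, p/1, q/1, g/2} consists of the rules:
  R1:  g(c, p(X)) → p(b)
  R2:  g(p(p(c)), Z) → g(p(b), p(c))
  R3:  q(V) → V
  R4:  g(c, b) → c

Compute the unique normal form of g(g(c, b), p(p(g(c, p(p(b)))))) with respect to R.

p(b)

1. g(g(c, b), p(p(g(c, p(p(b))))))  →  g(c, p(p(g(c, p(p(b))))))   [R4 at 1]
2. g(c, p(p(g(c, p(p(b))))))  →  p(b)   [R1 at ε]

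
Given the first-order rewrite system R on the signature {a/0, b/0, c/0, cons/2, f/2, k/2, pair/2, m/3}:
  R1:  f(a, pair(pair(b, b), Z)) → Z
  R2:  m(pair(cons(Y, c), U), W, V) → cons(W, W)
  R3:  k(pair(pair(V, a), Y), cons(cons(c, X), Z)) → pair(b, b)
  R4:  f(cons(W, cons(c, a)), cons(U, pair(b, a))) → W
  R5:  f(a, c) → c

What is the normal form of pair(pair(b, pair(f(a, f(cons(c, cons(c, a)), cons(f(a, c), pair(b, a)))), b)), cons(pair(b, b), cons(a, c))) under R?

1. pair(pair(b, pair(f(a, f(cons(c, cons(c, a)), cons(f(a, c), pair(b, a)))), b)), cons(pair(b, b), cons(a, c)))  →  pair(pair(b, pair(f(a, c), b)), cons(pair(b, b), cons(a, c)))   [R4 at 1.2.1.2]
2. pair(pair(b, pair(f(a, c), b)), cons(pair(b, b), cons(a, c)))  →  pair(pair(b, pair(c, b)), cons(pair(b, b), cons(a, c)))   [R5 at 1.2.1]

pair(pair(b, pair(c, b)), cons(pair(b, b), cons(a, c)))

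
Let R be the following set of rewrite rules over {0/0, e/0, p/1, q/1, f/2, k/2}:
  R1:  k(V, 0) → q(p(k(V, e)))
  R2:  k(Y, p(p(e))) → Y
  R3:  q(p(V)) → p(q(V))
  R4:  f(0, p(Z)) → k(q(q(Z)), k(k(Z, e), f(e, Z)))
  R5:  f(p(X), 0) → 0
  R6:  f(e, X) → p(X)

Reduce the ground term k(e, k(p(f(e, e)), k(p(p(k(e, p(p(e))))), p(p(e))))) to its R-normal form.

1. k(e, k(p(f(e, e)), k(p(p(k(e, p(p(e))))), p(p(e)))))  →  k(e, k(p(p(e)), k(p(p(k(e, p(p(e))))), p(p(e)))))   [R6 at 2.1.1]
2. k(e, k(p(p(e)), k(p(p(k(e, p(p(e))))), p(p(e)))))  →  k(e, k(p(p(e)), p(p(k(e, p(p(e)))))))   [R2 at 2.2]
3. k(e, k(p(p(e)), p(p(k(e, p(p(e)))))))  →  k(e, k(p(p(e)), p(p(e))))   [R2 at 2.2.1.1]
4. k(e, k(p(p(e)), p(p(e))))  →  k(e, p(p(e)))   [R2 at 2]
5. k(e, p(p(e)))  →  e   [R2 at ε]

e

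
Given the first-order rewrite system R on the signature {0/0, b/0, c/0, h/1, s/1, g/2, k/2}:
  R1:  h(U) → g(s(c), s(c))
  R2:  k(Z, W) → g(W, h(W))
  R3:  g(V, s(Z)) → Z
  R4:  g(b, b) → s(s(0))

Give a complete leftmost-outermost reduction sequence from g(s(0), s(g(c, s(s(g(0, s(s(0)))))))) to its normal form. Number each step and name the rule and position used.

s(s(0))

1. g(s(0), s(g(c, s(s(g(0, s(s(0))))))))  →  g(c, s(s(g(0, s(s(0))))))   [R3 at ε]
2. g(c, s(s(g(0, s(s(0))))))  →  s(g(0, s(s(0))))   [R3 at ε]
3. s(g(0, s(s(0))))  →  s(s(0))   [R3 at 1]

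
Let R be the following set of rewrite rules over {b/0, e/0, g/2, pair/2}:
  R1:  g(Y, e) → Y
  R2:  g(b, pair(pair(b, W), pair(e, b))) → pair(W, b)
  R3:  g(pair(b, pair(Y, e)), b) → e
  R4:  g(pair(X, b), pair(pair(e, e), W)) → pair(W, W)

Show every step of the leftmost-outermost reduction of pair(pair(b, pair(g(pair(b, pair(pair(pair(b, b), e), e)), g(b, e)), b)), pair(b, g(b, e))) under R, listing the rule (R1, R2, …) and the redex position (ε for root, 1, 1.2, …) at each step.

1. pair(pair(b, pair(g(pair(b, pair(pair(pair(b, b), e), e)), g(b, e)), b)), pair(b, g(b, e)))  →  pair(pair(b, pair(g(pair(b, pair(pair(pair(b, b), e), e)), b), b)), pair(b, g(b, e)))   [R1 at 1.2.1.2]
2. pair(pair(b, pair(g(pair(b, pair(pair(pair(b, b), e), e)), b), b)), pair(b, g(b, e)))  →  pair(pair(b, pair(e, b)), pair(b, g(b, e)))   [R3 at 1.2.1]
3. pair(pair(b, pair(e, b)), pair(b, g(b, e)))  →  pair(pair(b, pair(e, b)), pair(b, b))   [R1 at 2.2]

pair(pair(b, pair(e, b)), pair(b, b))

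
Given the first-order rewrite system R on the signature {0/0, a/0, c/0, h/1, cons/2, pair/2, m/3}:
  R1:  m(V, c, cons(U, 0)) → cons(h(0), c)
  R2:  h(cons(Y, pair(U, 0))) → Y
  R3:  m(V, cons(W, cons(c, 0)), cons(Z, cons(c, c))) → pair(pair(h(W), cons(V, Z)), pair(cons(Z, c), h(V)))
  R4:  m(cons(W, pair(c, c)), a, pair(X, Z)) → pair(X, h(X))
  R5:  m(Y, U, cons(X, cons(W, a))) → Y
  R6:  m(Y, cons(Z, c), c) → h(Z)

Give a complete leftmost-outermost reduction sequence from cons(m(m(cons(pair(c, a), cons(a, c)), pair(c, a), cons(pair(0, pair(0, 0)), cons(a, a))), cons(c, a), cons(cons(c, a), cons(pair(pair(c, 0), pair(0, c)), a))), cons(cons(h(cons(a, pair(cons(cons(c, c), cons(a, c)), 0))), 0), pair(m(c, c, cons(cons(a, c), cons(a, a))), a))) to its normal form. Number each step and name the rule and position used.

1. cons(m(m(cons(pair(c, a), cons(a, c)), pair(c, a), cons(pair(0, pair(0, 0)), cons(a, a))), cons(c, a), cons(cons(c, a), cons(pair(pair(c, 0), pair(0, c)), a))), cons(cons(h(cons(a, pair(cons(cons(c, c), cons(a, c)), 0))), 0), pair(m(c, c, cons(cons(a, c), cons(a, a))), a)))  →  cons(m(cons(pair(c, a), cons(a, c)), pair(c, a), cons(pair(0, pair(0, 0)), cons(a, a))), cons(cons(h(cons(a, pair(cons(cons(c, c), cons(a, c)), 0))), 0), pair(m(c, c, cons(cons(a, c), cons(a, a))), a)))   [R5 at 1]
2. cons(m(cons(pair(c, a), cons(a, c)), pair(c, a), cons(pair(0, pair(0, 0)), cons(a, a))), cons(cons(h(cons(a, pair(cons(cons(c, c), cons(a, c)), 0))), 0), pair(m(c, c, cons(cons(a, c), cons(a, a))), a)))  →  cons(cons(pair(c, a), cons(a, c)), cons(cons(h(cons(a, pair(cons(cons(c, c), cons(a, c)), 0))), 0), pair(m(c, c, cons(cons(a, c), cons(a, a))), a)))   [R5 at 1]
3. cons(cons(pair(c, a), cons(a, c)), cons(cons(h(cons(a, pair(cons(cons(c, c), cons(a, c)), 0))), 0), pair(m(c, c, cons(cons(a, c), cons(a, a))), a)))  →  cons(cons(pair(c, a), cons(a, c)), cons(cons(a, 0), pair(m(c, c, cons(cons(a, c), cons(a, a))), a)))   [R2 at 2.1.1]
4. cons(cons(pair(c, a), cons(a, c)), cons(cons(a, 0), pair(m(c, c, cons(cons(a, c), cons(a, a))), a)))  →  cons(cons(pair(c, a), cons(a, c)), cons(cons(a, 0), pair(c, a)))   [R5 at 2.2.1]

cons(cons(pair(c, a), cons(a, c)), cons(cons(a, 0), pair(c, a)))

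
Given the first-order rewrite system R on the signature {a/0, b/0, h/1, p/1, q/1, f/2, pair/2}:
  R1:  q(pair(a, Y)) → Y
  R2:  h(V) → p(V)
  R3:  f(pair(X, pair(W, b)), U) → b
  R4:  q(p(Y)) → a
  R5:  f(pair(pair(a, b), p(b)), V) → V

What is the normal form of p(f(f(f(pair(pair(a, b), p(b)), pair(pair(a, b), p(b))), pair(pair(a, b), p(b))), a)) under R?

1. p(f(f(f(pair(pair(a, b), p(b)), pair(pair(a, b), p(b))), pair(pair(a, b), p(b))), a))  →  p(f(f(pair(pair(a, b), p(b)), pair(pair(a, b), p(b))), a))   [R5 at 1.1.1]
2. p(f(f(pair(pair(a, b), p(b)), pair(pair(a, b), p(b))), a))  →  p(f(pair(pair(a, b), p(b)), a))   [R5 at 1.1]
3. p(f(pair(pair(a, b), p(b)), a))  →  p(a)   [R5 at 1]

p(a)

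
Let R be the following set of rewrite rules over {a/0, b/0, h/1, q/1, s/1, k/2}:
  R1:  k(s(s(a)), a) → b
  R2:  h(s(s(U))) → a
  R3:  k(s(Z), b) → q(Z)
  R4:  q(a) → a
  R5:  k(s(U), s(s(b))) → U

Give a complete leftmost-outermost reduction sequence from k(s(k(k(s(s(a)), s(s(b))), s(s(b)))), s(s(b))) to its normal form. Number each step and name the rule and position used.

a

1. k(s(k(k(s(s(a)), s(s(b))), s(s(b)))), s(s(b)))  →  k(k(s(s(a)), s(s(b))), s(s(b)))   [R5 at ε]
2. k(k(s(s(a)), s(s(b))), s(s(b)))  →  k(s(a), s(s(b)))   [R5 at 1]
3. k(s(a), s(s(b)))  →  a   [R5 at ε]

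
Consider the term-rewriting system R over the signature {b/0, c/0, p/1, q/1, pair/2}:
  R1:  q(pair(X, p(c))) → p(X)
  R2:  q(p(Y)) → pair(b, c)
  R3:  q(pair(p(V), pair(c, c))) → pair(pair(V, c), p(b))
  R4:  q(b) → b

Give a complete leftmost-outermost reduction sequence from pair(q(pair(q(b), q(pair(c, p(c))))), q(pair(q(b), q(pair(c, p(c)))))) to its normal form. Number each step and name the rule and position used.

1. pair(q(pair(q(b), q(pair(c, p(c))))), q(pair(q(b), q(pair(c, p(c))))))  →  pair(q(pair(b, q(pair(c, p(c))))), q(pair(q(b), q(pair(c, p(c))))))   [R4 at 1.1.1]
2. pair(q(pair(b, q(pair(c, p(c))))), q(pair(q(b), q(pair(c, p(c))))))  →  pair(q(pair(b, p(c))), q(pair(q(b), q(pair(c, p(c))))))   [R1 at 1.1.2]
3. pair(q(pair(b, p(c))), q(pair(q(b), q(pair(c, p(c))))))  →  pair(p(b), q(pair(q(b), q(pair(c, p(c))))))   [R1 at 1]
4. pair(p(b), q(pair(q(b), q(pair(c, p(c))))))  →  pair(p(b), q(pair(b, q(pair(c, p(c))))))   [R4 at 2.1.1]
5. pair(p(b), q(pair(b, q(pair(c, p(c))))))  →  pair(p(b), q(pair(b, p(c))))   [R1 at 2.1.2]
6. pair(p(b), q(pair(b, p(c))))  →  pair(p(b), p(b))   [R1 at 2]

pair(p(b), p(b))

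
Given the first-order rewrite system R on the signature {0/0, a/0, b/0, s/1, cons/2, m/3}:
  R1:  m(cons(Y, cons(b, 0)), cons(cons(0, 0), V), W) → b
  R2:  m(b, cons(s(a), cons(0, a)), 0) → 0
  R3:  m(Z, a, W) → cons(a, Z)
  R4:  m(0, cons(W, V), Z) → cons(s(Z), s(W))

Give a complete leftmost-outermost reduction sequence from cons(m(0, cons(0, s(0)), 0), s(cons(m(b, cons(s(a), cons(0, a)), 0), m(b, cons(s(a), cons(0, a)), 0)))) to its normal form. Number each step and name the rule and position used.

cons(cons(s(0), s(0)), s(cons(0, 0)))

1. cons(m(0, cons(0, s(0)), 0), s(cons(m(b, cons(s(a), cons(0, a)), 0), m(b, cons(s(a), cons(0, a)), 0))))  →  cons(cons(s(0), s(0)), s(cons(m(b, cons(s(a), cons(0, a)), 0), m(b, cons(s(a), cons(0, a)), 0))))   [R4 at 1]
2. cons(cons(s(0), s(0)), s(cons(m(b, cons(s(a), cons(0, a)), 0), m(b, cons(s(a), cons(0, a)), 0))))  →  cons(cons(s(0), s(0)), s(cons(0, m(b, cons(s(a), cons(0, a)), 0))))   [R2 at 2.1.1]
3. cons(cons(s(0), s(0)), s(cons(0, m(b, cons(s(a), cons(0, a)), 0))))  →  cons(cons(s(0), s(0)), s(cons(0, 0)))   [R2 at 2.1.2]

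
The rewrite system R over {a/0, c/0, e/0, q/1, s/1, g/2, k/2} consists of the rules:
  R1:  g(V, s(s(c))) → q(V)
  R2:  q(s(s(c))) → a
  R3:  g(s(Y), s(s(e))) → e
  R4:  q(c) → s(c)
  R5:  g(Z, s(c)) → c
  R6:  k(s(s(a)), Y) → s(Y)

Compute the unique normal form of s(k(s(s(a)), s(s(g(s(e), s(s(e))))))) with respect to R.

s(s(s(s(e))))

1. s(k(s(s(a)), s(s(g(s(e), s(s(e)))))))  →  s(s(s(s(g(s(e), s(s(e)))))))   [R6 at 1]
2. s(s(s(s(g(s(e), s(s(e)))))))  →  s(s(s(s(e))))   [R3 at 1.1.1.1]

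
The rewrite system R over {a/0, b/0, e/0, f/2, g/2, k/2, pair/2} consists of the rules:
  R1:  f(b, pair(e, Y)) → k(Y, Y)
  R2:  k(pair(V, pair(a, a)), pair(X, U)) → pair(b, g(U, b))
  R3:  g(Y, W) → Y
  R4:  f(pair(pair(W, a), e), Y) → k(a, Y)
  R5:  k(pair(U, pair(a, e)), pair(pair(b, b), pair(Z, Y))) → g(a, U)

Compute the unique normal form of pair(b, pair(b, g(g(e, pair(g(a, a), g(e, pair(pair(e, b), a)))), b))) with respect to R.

1. pair(b, pair(b, g(g(e, pair(g(a, a), g(e, pair(pair(e, b), a)))), b)))  →  pair(b, pair(b, g(e, pair(g(a, a), g(e, pair(pair(e, b), a))))))   [R3 at 2.2]
2. pair(b, pair(b, g(e, pair(g(a, a), g(e, pair(pair(e, b), a))))))  →  pair(b, pair(b, e))   [R3 at 2.2]

pair(b, pair(b, e))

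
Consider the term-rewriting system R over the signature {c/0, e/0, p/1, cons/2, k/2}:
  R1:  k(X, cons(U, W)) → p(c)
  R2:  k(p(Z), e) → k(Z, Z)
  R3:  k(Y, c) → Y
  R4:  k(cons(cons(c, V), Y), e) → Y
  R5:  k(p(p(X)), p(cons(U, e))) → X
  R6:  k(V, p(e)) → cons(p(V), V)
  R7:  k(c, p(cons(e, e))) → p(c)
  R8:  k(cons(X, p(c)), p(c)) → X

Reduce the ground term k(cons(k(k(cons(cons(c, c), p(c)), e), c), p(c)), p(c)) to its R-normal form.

1. k(cons(k(k(cons(cons(c, c), p(c)), e), c), p(c)), p(c))  →  k(k(cons(cons(c, c), p(c)), e), c)   [R8 at ε]
2. k(k(cons(cons(c, c), p(c)), e), c)  →  k(cons(cons(c, c), p(c)), e)   [R3 at ε]
3. k(cons(cons(c, c), p(c)), e)  →  p(c)   [R4 at ε]

p(c)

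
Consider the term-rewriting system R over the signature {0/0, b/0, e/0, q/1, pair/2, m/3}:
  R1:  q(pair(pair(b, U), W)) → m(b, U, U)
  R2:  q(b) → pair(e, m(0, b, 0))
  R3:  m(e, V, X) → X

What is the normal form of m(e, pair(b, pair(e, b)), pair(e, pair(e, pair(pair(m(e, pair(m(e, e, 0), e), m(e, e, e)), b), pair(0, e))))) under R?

pair(e, pair(e, pair(pair(e, b), pair(0, e))))

1. m(e, pair(b, pair(e, b)), pair(e, pair(e, pair(pair(m(e, pair(m(e, e, 0), e), m(e, e, e)), b), pair(0, e)))))  →  pair(e, pair(e, pair(pair(m(e, pair(m(e, e, 0), e), m(e, e, e)), b), pair(0, e))))   [R3 at ε]
2. pair(e, pair(e, pair(pair(m(e, pair(m(e, e, 0), e), m(e, e, e)), b), pair(0, e))))  →  pair(e, pair(e, pair(pair(m(e, e, e), b), pair(0, e))))   [R3 at 2.2.1.1]
3. pair(e, pair(e, pair(pair(m(e, e, e), b), pair(0, e))))  →  pair(e, pair(e, pair(pair(e, b), pair(0, e))))   [R3 at 2.2.1.1]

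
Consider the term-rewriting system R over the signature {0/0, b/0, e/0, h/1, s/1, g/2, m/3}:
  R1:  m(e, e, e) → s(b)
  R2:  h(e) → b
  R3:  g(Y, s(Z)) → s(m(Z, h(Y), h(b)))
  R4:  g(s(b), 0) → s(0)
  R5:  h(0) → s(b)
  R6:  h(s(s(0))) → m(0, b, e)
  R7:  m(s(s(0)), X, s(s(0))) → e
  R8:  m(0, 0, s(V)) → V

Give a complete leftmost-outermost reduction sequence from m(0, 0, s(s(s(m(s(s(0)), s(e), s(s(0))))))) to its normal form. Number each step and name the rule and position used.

1. m(0, 0, s(s(s(m(s(s(0)), s(e), s(s(0)))))))  →  s(s(m(s(s(0)), s(e), s(s(0)))))   [R8 at ε]
2. s(s(m(s(s(0)), s(e), s(s(0)))))  →  s(s(e))   [R7 at 1.1]

s(s(e))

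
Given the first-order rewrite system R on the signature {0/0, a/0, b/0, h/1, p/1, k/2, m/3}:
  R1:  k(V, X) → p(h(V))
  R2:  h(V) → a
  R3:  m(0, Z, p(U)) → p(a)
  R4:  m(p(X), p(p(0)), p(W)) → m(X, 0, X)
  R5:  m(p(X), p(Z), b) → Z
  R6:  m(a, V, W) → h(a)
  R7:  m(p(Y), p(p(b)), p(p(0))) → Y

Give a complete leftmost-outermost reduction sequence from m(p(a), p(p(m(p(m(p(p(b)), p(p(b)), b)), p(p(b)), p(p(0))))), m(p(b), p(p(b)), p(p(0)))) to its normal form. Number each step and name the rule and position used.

p(p(b))

1. m(p(a), p(p(m(p(m(p(p(b)), p(p(b)), b)), p(p(b)), p(p(0))))), m(p(b), p(p(b)), p(p(0))))  →  m(p(a), p(p(m(p(p(b)), p(p(b)), b))), m(p(b), p(p(b)), p(p(0))))   [R7 at 2.1.1]
2. m(p(a), p(p(m(p(p(b)), p(p(b)), b))), m(p(b), p(p(b)), p(p(0))))  →  m(p(a), p(p(p(b))), m(p(b), p(p(b)), p(p(0))))   [R5 at 2.1.1]
3. m(p(a), p(p(p(b))), m(p(b), p(p(b)), p(p(0))))  →  m(p(a), p(p(p(b))), b)   [R7 at 3]
4. m(p(a), p(p(p(b))), b)  →  p(p(b))   [R5 at ε]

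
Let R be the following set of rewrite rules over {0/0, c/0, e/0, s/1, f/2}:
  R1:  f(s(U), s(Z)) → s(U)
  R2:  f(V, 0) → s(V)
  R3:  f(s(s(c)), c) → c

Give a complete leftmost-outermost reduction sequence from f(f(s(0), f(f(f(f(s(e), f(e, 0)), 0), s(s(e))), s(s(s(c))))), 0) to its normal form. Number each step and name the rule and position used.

s(s(0))

1. f(f(s(0), f(f(f(f(s(e), f(e, 0)), 0), s(s(e))), s(s(s(c))))), 0)  →  s(f(s(0), f(f(f(f(s(e), f(e, 0)), 0), s(s(e))), s(s(s(c))))))   [R2 at ε]
2. s(f(s(0), f(f(f(f(s(e), f(e, 0)), 0), s(s(e))), s(s(s(c))))))  →  s(f(s(0), f(f(s(f(s(e), f(e, 0))), s(s(e))), s(s(s(c))))))   [R2 at 1.2.1.1]
3. s(f(s(0), f(f(s(f(s(e), f(e, 0))), s(s(e))), s(s(s(c))))))  →  s(f(s(0), f(s(f(s(e), f(e, 0))), s(s(s(c))))))   [R1 at 1.2.1]
4. s(f(s(0), f(s(f(s(e), f(e, 0))), s(s(s(c))))))  →  s(f(s(0), s(f(s(e), f(e, 0)))))   [R1 at 1.2]
5. s(f(s(0), s(f(s(e), f(e, 0)))))  →  s(s(0))   [R1 at 1]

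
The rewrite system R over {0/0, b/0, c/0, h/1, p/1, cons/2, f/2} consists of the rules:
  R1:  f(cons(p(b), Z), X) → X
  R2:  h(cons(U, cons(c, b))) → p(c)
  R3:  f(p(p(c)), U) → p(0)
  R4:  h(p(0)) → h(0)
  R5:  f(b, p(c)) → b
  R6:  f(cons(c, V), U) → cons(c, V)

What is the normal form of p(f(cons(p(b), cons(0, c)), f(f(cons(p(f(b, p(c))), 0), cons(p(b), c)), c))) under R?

1. p(f(cons(p(b), cons(0, c)), f(f(cons(p(f(b, p(c))), 0), cons(p(b), c)), c)))  →  p(f(f(cons(p(f(b, p(c))), 0), cons(p(b), c)), c))   [R1 at 1]
2. p(f(f(cons(p(f(b, p(c))), 0), cons(p(b), c)), c))  →  p(f(f(cons(p(b), 0), cons(p(b), c)), c))   [R5 at 1.1.1.1.1]
3. p(f(f(cons(p(b), 0), cons(p(b), c)), c))  →  p(f(cons(p(b), c), c))   [R1 at 1.1]
4. p(f(cons(p(b), c), c))  →  p(c)   [R1 at 1]

p(c)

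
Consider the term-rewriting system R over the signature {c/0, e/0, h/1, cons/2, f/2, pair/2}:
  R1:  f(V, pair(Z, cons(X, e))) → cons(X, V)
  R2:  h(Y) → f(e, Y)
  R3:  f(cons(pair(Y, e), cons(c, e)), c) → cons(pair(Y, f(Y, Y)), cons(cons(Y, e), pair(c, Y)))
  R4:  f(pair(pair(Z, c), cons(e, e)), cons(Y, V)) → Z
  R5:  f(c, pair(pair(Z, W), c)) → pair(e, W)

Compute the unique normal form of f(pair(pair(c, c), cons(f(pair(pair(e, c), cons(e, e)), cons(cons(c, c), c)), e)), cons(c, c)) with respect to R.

c

1. f(pair(pair(c, c), cons(f(pair(pair(e, c), cons(e, e)), cons(cons(c, c), c)), e)), cons(c, c))  →  f(pair(pair(c, c), cons(e, e)), cons(c, c))   [R4 at 1.2.1]
2. f(pair(pair(c, c), cons(e, e)), cons(c, c))  →  c   [R4 at ε]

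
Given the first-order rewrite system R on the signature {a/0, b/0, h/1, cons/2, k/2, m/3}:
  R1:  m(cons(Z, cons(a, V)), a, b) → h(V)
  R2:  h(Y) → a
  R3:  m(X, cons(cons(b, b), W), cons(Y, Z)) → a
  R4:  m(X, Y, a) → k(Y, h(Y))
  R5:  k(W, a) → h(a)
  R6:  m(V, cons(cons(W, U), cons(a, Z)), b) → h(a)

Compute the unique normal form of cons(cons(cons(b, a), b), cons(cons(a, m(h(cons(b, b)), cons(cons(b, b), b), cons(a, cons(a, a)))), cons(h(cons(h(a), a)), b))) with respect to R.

cons(cons(cons(b, a), b), cons(cons(a, a), cons(a, b)))

1. cons(cons(cons(b, a), b), cons(cons(a, m(h(cons(b, b)), cons(cons(b, b), b), cons(a, cons(a, a)))), cons(h(cons(h(a), a)), b)))  →  cons(cons(cons(b, a), b), cons(cons(a, a), cons(h(cons(h(a), a)), b)))   [R3 at 2.1.2]
2. cons(cons(cons(b, a), b), cons(cons(a, a), cons(h(cons(h(a), a)), b)))  →  cons(cons(cons(b, a), b), cons(cons(a, a), cons(a, b)))   [R2 at 2.2.1]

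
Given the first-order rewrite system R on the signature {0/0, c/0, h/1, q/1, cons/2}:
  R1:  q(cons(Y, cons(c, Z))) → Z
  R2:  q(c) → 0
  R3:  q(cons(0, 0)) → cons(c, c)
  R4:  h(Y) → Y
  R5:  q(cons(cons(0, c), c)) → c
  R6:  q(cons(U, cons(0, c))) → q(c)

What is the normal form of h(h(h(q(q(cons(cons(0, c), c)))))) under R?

0

1. h(h(h(q(q(cons(cons(0, c), c))))))  →  h(h(q(q(cons(cons(0, c), c)))))   [R4 at ε]
2. h(h(q(q(cons(cons(0, c), c)))))  →  h(q(q(cons(cons(0, c), c))))   [R4 at ε]
3. h(q(q(cons(cons(0, c), c))))  →  q(q(cons(cons(0, c), c)))   [R4 at ε]
4. q(q(cons(cons(0, c), c)))  →  q(c)   [R5 at 1]
5. q(c)  →  0   [R2 at ε]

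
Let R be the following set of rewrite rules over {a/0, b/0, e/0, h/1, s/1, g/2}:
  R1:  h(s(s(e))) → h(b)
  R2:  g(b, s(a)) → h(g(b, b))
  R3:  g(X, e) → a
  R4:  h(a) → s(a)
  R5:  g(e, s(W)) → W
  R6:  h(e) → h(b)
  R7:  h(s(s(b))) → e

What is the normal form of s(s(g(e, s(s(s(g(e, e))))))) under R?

1. s(s(g(e, s(s(s(g(e, e)))))))  →  s(s(s(s(g(e, e)))))   [R5 at 1.1]
2. s(s(s(s(g(e, e)))))  →  s(s(s(s(a))))   [R3 at 1.1.1.1]

s(s(s(s(a))))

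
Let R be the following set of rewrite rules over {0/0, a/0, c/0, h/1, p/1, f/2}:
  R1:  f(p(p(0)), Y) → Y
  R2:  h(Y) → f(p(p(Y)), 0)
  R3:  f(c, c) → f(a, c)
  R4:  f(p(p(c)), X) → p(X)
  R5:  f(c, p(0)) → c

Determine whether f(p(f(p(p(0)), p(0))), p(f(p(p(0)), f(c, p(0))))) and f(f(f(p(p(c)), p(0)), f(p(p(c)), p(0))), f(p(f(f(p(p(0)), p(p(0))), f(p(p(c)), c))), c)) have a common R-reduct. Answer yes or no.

yes — NF(t₁) = p(c), NF(t₂) = p(c)

Reduce t₁ = f(p(f(p(p(0)), p(0))), p(f(p(p(0)), f(c, p(0))))):
1. f(p(f(p(p(0)), p(0))), p(f(p(p(0)), f(c, p(0)))))  →  f(p(p(0)), p(f(p(p(0)), f(c, p(0)))))   [R1 at 1.1]
2. f(p(p(0)), p(f(p(p(0)), f(c, p(0)))))  →  p(f(p(p(0)), f(c, p(0))))   [R1 at ε]
3. p(f(p(p(0)), f(c, p(0))))  →  p(f(c, p(0)))   [R1 at 1]
4. p(f(c, p(0)))  →  p(c)   [R5 at 1]

Reduce t₂ = f(f(f(p(p(c)), p(0)), f(p(p(c)), p(0))), f(p(f(f(p(p(0)), p(p(0))), f(p(p(c)), c))), c)):
1. f(f(f(p(p(c)), p(0)), f(p(p(c)), p(0))), f(p(f(f(p(p(0)), p(p(0))), f(p(p(c)), c))), c))  →  f(f(p(p(0)), f(p(p(c)), p(0))), f(p(f(f(p(p(0)), p(p(0))), f(p(p(c)), c))), c))   [R4 at 1.1]
2. f(f(p(p(0)), f(p(p(c)), p(0))), f(p(f(f(p(p(0)), p(p(0))), f(p(p(c)), c))), c))  →  f(f(p(p(c)), p(0)), f(p(f(f(p(p(0)), p(p(0))), f(p(p(c)), c))), c))   [R1 at 1]
3. f(f(p(p(c)), p(0)), f(p(f(f(p(p(0)), p(p(0))), f(p(p(c)), c))), c))  →  f(p(p(0)), f(p(f(f(p(p(0)), p(p(0))), f(p(p(c)), c))), c))   [R4 at 1]
4. f(p(p(0)), f(p(f(f(p(p(0)), p(p(0))), f(p(p(c)), c))), c))  →  f(p(f(f(p(p(0)), p(p(0))), f(p(p(c)), c))), c)   [R1 at ε]
5. f(p(f(f(p(p(0)), p(p(0))), f(p(p(c)), c))), c)  →  f(p(f(p(p(0)), f(p(p(c)), c))), c)   [R1 at 1.1.1]
6. f(p(f(p(p(0)), f(p(p(c)), c))), c)  →  f(p(f(p(p(c)), c)), c)   [R1 at 1.1]
7. f(p(f(p(p(c)), c)), c)  →  f(p(p(c)), c)   [R4 at 1.1]
8. f(p(p(c)), c)  →  p(c)   [R4 at ε]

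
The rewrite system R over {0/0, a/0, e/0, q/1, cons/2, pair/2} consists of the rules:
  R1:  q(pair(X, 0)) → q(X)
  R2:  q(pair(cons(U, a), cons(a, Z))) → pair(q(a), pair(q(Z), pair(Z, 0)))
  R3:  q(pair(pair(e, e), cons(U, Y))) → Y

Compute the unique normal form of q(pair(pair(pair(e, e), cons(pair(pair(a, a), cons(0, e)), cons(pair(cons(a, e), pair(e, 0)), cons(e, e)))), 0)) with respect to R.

cons(pair(cons(a, e), pair(e, 0)), cons(e, e))

1. q(pair(pair(pair(e, e), cons(pair(pair(a, a), cons(0, e)), cons(pair(cons(a, e), pair(e, 0)), cons(e, e)))), 0))  →  q(pair(pair(e, e), cons(pair(pair(a, a), cons(0, e)), cons(pair(cons(a, e), pair(e, 0)), cons(e, e)))))   [R1 at ε]
2. q(pair(pair(e, e), cons(pair(pair(a, a), cons(0, e)), cons(pair(cons(a, e), pair(e, 0)), cons(e, e)))))  →  cons(pair(cons(a, e), pair(e, 0)), cons(e, e))   [R3 at ε]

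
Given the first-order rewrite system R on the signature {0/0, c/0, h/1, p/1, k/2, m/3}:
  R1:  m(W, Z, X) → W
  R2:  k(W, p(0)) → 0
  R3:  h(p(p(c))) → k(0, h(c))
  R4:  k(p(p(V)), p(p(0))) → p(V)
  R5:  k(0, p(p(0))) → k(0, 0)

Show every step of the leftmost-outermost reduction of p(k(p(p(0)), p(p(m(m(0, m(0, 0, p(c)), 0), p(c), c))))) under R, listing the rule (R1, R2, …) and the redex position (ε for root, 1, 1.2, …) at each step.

1. p(k(p(p(0)), p(p(m(m(0, m(0, 0, p(c)), 0), p(c), c)))))  →  p(k(p(p(0)), p(p(m(0, m(0, 0, p(c)), 0)))))   [R1 at 1.2.1.1]
2. p(k(p(p(0)), p(p(m(0, m(0, 0, p(c)), 0)))))  →  p(k(p(p(0)), p(p(0))))   [R1 at 1.2.1.1]
3. p(k(p(p(0)), p(p(0))))  →  p(p(0))   [R4 at 1]

p(p(0))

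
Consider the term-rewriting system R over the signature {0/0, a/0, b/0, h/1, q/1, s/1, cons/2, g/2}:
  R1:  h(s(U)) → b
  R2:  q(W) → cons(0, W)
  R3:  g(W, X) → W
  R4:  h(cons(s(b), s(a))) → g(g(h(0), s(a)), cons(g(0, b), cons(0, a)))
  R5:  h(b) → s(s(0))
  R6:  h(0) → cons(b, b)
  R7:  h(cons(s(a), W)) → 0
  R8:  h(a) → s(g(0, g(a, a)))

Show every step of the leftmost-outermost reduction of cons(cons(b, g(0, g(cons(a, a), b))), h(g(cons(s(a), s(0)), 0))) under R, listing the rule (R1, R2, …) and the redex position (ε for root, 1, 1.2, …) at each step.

1. cons(cons(b, g(0, g(cons(a, a), b))), h(g(cons(s(a), s(0)), 0)))  →  cons(cons(b, 0), h(g(cons(s(a), s(0)), 0)))   [R3 at 1.2]
2. cons(cons(b, 0), h(g(cons(s(a), s(0)), 0)))  →  cons(cons(b, 0), h(cons(s(a), s(0))))   [R3 at 2.1]
3. cons(cons(b, 0), h(cons(s(a), s(0))))  →  cons(cons(b, 0), 0)   [R7 at 2]

cons(cons(b, 0), 0)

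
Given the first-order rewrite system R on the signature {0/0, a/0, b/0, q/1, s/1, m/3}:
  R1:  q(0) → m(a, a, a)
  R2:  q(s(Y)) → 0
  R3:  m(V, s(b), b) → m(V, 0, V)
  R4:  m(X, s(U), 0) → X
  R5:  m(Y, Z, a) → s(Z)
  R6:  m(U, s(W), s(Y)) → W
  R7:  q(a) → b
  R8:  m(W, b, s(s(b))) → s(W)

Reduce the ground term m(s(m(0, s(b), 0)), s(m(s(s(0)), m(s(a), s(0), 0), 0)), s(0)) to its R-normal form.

1. m(s(m(0, s(b), 0)), s(m(s(s(0)), m(s(a), s(0), 0), 0)), s(0))  →  m(s(s(0)), m(s(a), s(0), 0), 0)   [R6 at ε]
2. m(s(s(0)), m(s(a), s(0), 0), 0)  →  m(s(s(0)), s(a), 0)   [R4 at 2]
3. m(s(s(0)), s(a), 0)  →  s(s(0))   [R4 at ε]

s(s(0))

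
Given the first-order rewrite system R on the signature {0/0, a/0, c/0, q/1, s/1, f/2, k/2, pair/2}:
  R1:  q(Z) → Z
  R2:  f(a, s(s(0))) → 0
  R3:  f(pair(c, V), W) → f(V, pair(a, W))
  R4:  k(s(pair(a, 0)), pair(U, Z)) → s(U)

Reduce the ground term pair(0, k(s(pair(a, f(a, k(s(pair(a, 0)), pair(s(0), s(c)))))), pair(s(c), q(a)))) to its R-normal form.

1. pair(0, k(s(pair(a, f(a, k(s(pair(a, 0)), pair(s(0), s(c)))))), pair(s(c), q(a))))  →  pair(0, k(s(pair(a, f(a, s(s(0))))), pair(s(c), q(a))))   [R4 at 2.1.1.2.2]
2. pair(0, k(s(pair(a, f(a, s(s(0))))), pair(s(c), q(a))))  →  pair(0, k(s(pair(a, 0)), pair(s(c), q(a))))   [R2 at 2.1.1.2]
3. pair(0, k(s(pair(a, 0)), pair(s(c), q(a))))  →  pair(0, s(s(c)))   [R4 at 2]

pair(0, s(s(c)))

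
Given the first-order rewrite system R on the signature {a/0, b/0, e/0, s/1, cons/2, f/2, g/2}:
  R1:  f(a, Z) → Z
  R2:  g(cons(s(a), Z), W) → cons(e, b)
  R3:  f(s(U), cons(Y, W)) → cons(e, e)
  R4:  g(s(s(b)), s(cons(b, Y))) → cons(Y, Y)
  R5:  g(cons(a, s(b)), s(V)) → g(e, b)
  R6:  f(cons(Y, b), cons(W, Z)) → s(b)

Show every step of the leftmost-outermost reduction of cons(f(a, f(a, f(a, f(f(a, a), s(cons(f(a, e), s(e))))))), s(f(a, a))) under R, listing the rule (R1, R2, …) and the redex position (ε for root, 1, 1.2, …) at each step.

cons(s(cons(e, s(e))), s(a))

1. cons(f(a, f(a, f(a, f(f(a, a), s(cons(f(a, e), s(e))))))), s(f(a, a)))  →  cons(f(a, f(a, f(f(a, a), s(cons(f(a, e), s(e)))))), s(f(a, a)))   [R1 at 1]
2. cons(f(a, f(a, f(f(a, a), s(cons(f(a, e), s(e)))))), s(f(a, a)))  →  cons(f(a, f(f(a, a), s(cons(f(a, e), s(e))))), s(f(a, a)))   [R1 at 1]
3. cons(f(a, f(f(a, a), s(cons(f(a, e), s(e))))), s(f(a, a)))  →  cons(f(f(a, a), s(cons(f(a, e), s(e)))), s(f(a, a)))   [R1 at 1]
4. cons(f(f(a, a), s(cons(f(a, e), s(e)))), s(f(a, a)))  →  cons(f(a, s(cons(f(a, e), s(e)))), s(f(a, a)))   [R1 at 1.1]
5. cons(f(a, s(cons(f(a, e), s(e)))), s(f(a, a)))  →  cons(s(cons(f(a, e), s(e))), s(f(a, a)))   [R1 at 1]
6. cons(s(cons(f(a, e), s(e))), s(f(a, a)))  →  cons(s(cons(e, s(e))), s(f(a, a)))   [R1 at 1.1.1]
7. cons(s(cons(e, s(e))), s(f(a, a)))  →  cons(s(cons(e, s(e))), s(a))   [R1 at 2.1]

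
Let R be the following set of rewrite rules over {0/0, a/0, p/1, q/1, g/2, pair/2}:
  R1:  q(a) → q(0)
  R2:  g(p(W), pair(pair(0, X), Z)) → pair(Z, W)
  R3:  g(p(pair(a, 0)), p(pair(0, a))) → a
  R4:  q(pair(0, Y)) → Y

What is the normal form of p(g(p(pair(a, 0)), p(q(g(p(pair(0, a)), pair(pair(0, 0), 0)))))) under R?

p(a)

1. p(g(p(pair(a, 0)), p(q(g(p(pair(0, a)), pair(pair(0, 0), 0))))))  →  p(g(p(pair(a, 0)), p(q(pair(0, pair(0, a))))))   [R2 at 1.2.1.1]
2. p(g(p(pair(a, 0)), p(q(pair(0, pair(0, a))))))  →  p(g(p(pair(a, 0)), p(pair(0, a))))   [R4 at 1.2.1]
3. p(g(p(pair(a, 0)), p(pair(0, a))))  →  p(a)   [R3 at 1]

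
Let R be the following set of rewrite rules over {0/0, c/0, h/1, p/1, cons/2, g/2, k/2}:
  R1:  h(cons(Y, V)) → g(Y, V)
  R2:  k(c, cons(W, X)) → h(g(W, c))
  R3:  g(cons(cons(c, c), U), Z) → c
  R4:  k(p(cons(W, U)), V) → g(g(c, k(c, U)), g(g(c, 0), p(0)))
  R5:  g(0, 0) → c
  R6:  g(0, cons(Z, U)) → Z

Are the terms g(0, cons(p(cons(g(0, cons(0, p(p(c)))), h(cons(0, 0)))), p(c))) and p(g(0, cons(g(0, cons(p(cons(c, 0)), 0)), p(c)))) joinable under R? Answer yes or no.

no — NF(t₁) = p(cons(0, c)), NF(t₂) = p(p(cons(c, 0)))

Reduce t₁ = g(0, cons(p(cons(g(0, cons(0, p(p(c)))), h(cons(0, 0)))), p(c))):
1. g(0, cons(p(cons(g(0, cons(0, p(p(c)))), h(cons(0, 0)))), p(c)))  →  p(cons(g(0, cons(0, p(p(c)))), h(cons(0, 0))))   [R6 at ε]
2. p(cons(g(0, cons(0, p(p(c)))), h(cons(0, 0))))  →  p(cons(0, h(cons(0, 0))))   [R6 at 1.1]
3. p(cons(0, h(cons(0, 0))))  →  p(cons(0, g(0, 0)))   [R1 at 1.2]
4. p(cons(0, g(0, 0)))  →  p(cons(0, c))   [R5 at 1.2]

Reduce t₂ = p(g(0, cons(g(0, cons(p(cons(c, 0)), 0)), p(c)))):
1. p(g(0, cons(g(0, cons(p(cons(c, 0)), 0)), p(c))))  →  p(g(0, cons(p(cons(c, 0)), 0)))   [R6 at 1]
2. p(g(0, cons(p(cons(c, 0)), 0)))  →  p(p(cons(c, 0)))   [R6 at 1]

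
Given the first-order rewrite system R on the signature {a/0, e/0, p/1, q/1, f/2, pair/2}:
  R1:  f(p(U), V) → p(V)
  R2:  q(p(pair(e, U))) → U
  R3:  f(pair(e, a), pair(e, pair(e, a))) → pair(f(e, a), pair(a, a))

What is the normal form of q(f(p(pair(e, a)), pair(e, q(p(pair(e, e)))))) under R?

1. q(f(p(pair(e, a)), pair(e, q(p(pair(e, e))))))  →  q(p(pair(e, q(p(pair(e, e))))))   [R1 at 1]
2. q(p(pair(e, q(p(pair(e, e))))))  →  q(p(pair(e, e)))   [R2 at ε]
3. q(p(pair(e, e)))  →  e   [R2 at ε]

e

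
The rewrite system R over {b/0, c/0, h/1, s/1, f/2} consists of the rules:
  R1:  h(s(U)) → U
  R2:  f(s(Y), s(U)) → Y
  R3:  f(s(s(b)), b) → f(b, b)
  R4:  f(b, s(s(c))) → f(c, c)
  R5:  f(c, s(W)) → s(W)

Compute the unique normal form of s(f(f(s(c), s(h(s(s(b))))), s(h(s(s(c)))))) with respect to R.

s(s(s(c)))

1. s(f(f(s(c), s(h(s(s(b))))), s(h(s(s(c))))))  →  s(f(c, s(h(s(s(c))))))   [R2 at 1.1]
2. s(f(c, s(h(s(s(c))))))  →  s(s(h(s(s(c)))))   [R5 at 1]
3. s(s(h(s(s(c)))))  →  s(s(s(c)))   [R1 at 1.1]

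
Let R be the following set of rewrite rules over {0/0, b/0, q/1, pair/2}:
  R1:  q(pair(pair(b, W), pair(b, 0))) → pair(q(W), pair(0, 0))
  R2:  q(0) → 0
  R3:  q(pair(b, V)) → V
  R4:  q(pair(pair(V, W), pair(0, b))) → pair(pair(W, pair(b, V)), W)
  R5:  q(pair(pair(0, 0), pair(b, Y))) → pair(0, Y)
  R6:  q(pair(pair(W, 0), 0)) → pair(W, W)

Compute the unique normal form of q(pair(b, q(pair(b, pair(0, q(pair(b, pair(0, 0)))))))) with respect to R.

pair(0, pair(0, 0))

1. q(pair(b, q(pair(b, pair(0, q(pair(b, pair(0, 0))))))))  →  q(pair(b, pair(0, q(pair(b, pair(0, 0))))))   [R3 at ε]
2. q(pair(b, pair(0, q(pair(b, pair(0, 0))))))  →  pair(0, q(pair(b, pair(0, 0))))   [R3 at ε]
3. pair(0, q(pair(b, pair(0, 0))))  →  pair(0, pair(0, 0))   [R3 at 2]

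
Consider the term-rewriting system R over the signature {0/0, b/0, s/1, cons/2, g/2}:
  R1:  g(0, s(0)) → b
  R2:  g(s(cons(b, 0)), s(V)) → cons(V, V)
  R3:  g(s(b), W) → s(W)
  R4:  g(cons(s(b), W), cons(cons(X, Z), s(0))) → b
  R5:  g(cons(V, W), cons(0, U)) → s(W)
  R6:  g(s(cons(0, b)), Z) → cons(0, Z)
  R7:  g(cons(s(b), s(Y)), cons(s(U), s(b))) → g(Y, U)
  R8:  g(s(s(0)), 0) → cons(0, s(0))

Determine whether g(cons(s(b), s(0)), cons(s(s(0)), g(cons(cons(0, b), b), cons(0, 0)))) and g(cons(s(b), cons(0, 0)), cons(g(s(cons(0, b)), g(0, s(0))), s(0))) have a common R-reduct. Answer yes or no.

yes — NF(t₁) = b, NF(t₂) = b

Reduce t₁ = g(cons(s(b), s(0)), cons(s(s(0)), g(cons(cons(0, b), b), cons(0, 0)))):
1. g(cons(s(b), s(0)), cons(s(s(0)), g(cons(cons(0, b), b), cons(0, 0))))  →  g(cons(s(b), s(0)), cons(s(s(0)), s(b)))   [R5 at 2.2]
2. g(cons(s(b), s(0)), cons(s(s(0)), s(b)))  →  g(0, s(0))   [R7 at ε]
3. g(0, s(0))  →  b   [R1 at ε]

Reduce t₂ = g(cons(s(b), cons(0, 0)), cons(g(s(cons(0, b)), g(0, s(0))), s(0))):
1. g(cons(s(b), cons(0, 0)), cons(g(s(cons(0, b)), g(0, s(0))), s(0)))  →  g(cons(s(b), cons(0, 0)), cons(cons(0, g(0, s(0))), s(0)))   [R6 at 2.1]
2. g(cons(s(b), cons(0, 0)), cons(cons(0, g(0, s(0))), s(0)))  →  b   [R4 at ε]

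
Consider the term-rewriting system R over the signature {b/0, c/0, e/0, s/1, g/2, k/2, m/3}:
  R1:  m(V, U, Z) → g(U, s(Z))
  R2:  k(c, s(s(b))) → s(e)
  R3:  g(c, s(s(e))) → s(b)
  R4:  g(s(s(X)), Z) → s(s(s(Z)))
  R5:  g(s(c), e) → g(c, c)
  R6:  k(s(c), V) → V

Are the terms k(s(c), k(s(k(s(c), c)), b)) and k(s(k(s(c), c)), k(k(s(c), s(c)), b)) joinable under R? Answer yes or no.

yes — NF(t₁) = b, NF(t₂) = b

Reduce t₁ = k(s(c), k(s(k(s(c), c)), b)):
1. k(s(c), k(s(k(s(c), c)), b))  →  k(s(k(s(c), c)), b)   [R6 at ε]
2. k(s(k(s(c), c)), b)  →  k(s(c), b)   [R6 at 1.1]
3. k(s(c), b)  →  b   [R6 at ε]

Reduce t₂ = k(s(k(s(c), c)), k(k(s(c), s(c)), b)):
1. k(s(k(s(c), c)), k(k(s(c), s(c)), b))  →  k(s(c), k(k(s(c), s(c)), b))   [R6 at 1.1]
2. k(s(c), k(k(s(c), s(c)), b))  →  k(k(s(c), s(c)), b)   [R6 at ε]
3. k(k(s(c), s(c)), b)  →  k(s(c), b)   [R6 at 1]
4. k(s(c), b)  →  b   [R6 at ε]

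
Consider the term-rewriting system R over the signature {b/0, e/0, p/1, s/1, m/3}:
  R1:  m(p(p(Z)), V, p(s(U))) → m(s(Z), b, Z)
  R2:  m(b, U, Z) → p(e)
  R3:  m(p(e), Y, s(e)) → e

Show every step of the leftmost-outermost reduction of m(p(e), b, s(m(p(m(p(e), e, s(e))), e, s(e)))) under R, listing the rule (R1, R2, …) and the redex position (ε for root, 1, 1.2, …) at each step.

1. m(p(e), b, s(m(p(m(p(e), e, s(e))), e, s(e))))  →  m(p(e), b, s(m(p(e), e, s(e))))   [R3 at 3.1.1.1]
2. m(p(e), b, s(m(p(e), e, s(e))))  →  m(p(e), b, s(e))   [R3 at 3.1]
3. m(p(e), b, s(e))  →  e   [R3 at ε]

e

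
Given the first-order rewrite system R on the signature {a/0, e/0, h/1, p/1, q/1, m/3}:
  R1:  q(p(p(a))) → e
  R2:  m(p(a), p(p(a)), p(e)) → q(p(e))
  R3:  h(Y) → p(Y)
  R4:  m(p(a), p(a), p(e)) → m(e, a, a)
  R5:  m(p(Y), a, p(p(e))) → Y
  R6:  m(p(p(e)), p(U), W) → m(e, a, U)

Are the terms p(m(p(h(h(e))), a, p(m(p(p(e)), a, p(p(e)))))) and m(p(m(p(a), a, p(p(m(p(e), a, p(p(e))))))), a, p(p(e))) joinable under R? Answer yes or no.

Reduce t₁ = p(m(p(h(h(e))), a, p(m(p(p(e)), a, p(p(e)))))):
1. p(m(p(h(h(e))), a, p(m(p(p(e)), a, p(p(e))))))  →  p(m(p(p(h(e))), a, p(m(p(p(e)), a, p(p(e))))))   [R3 at 1.1.1]
2. p(m(p(p(h(e))), a, p(m(p(p(e)), a, p(p(e))))))  →  p(m(p(p(p(e))), a, p(m(p(p(e)), a, p(p(e))))))   [R3 at 1.1.1.1]
3. p(m(p(p(p(e))), a, p(m(p(p(e)), a, p(p(e))))))  →  p(m(p(p(p(e))), a, p(p(e))))   [R5 at 1.3.1]
4. p(m(p(p(p(e))), a, p(p(e))))  →  p(p(p(e)))   [R5 at 1]

Reduce t₂ = m(p(m(p(a), a, p(p(m(p(e), a, p(p(e))))))), a, p(p(e))):
1. m(p(m(p(a), a, p(p(m(p(e), a, p(p(e))))))), a, p(p(e)))  →  m(p(a), a, p(p(m(p(e), a, p(p(e))))))   [R5 at ε]
2. m(p(a), a, p(p(m(p(e), a, p(p(e))))))  →  m(p(a), a, p(p(e)))   [R5 at 3.1.1]
3. m(p(a), a, p(p(e)))  →  a   [R5 at ε]

no — NF(t₁) = p(p(p(e))), NF(t₂) = a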